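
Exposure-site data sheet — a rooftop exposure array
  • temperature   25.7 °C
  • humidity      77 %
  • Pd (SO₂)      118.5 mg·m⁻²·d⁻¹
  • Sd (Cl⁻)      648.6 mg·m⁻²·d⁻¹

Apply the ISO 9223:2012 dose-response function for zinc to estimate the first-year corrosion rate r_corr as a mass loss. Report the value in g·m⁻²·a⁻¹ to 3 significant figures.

zinc: f(T) = -0.071·(T−10) [T>10 °C] = -1.1147
  Pd branch = 0.0129·Pd^0.44·e^(0.046·RH+f) = 1.195 μm/a
  Cl⁻ term: 0.0175·648.6^0.57·exp(0.008·77+0.085·25.7) = 11.54
  sum: 1.195 + 11.54 → r_corr = 12.73 μm/a
Convert to mass loss: 12.73 μm/a × 7.14 g/cm³ = 90.91 g·m⁻²·a⁻¹

r_corr = 90.9 g·m⁻²·a⁻¹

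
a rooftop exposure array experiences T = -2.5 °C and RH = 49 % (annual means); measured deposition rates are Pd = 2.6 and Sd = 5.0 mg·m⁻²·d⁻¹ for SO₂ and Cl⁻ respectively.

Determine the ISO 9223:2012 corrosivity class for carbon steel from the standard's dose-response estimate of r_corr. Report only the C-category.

carbon steel: temperature factor f = +0.150·(-12.5) = -1.8750
  sulphur-dioxide contribution → 1.189 μm/a
  chloride contribution → 1.261 μm/a
  total first-year rate 2.45 μm/a
2.45 μm/a falls in (1.3, 25] for carbon steel → category C2

C2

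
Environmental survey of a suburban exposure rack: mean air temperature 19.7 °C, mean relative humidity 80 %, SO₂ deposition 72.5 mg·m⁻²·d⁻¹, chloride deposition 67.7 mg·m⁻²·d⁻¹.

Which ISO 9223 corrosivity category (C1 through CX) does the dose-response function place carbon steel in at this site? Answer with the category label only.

carbon steel: T>10 °C ⇒ hinge -0.054·(19.7−10) = -0.5238
  SO₂ term: 1.77·72.5^0.52·exp(0.02·80-0.5238) = 48.17
  Cl⁻ term: 0.102·67.7^0.62·exp(0.033·80+0.04·19.7) = 42.89
  r_corr = 48.17 + 42.89 = 91.05 μm/a
91.1 μm/a falls in (80, 200] for carbon steel → category C5

C5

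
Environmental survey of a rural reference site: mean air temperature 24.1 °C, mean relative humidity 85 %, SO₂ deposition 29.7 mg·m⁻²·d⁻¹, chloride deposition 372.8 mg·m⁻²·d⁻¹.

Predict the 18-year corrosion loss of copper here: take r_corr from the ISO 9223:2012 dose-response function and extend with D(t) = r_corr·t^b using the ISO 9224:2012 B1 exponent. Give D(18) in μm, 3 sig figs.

copper: temperature factor f = -0.080·(14.1) = -1.1280
  SO₂ term: 0.0053·29.7^0.26·exp(0.059·85-1.1280) = 0.6242
  Sd branch = 0.01025·Sd^0.27·e^(0.036·RH+0.049·T) = 3.522 μm/a
  sum: 0.6242 + 3.522 → r_corr = 4.146 μm/a
ISO 9224: D(t) = r_corr · t^b with b = 0.667 (copper, B1)
  D(18) = 4.146 × 18^0.667 = 4.146 × 6.875 = 28.51 μm

D(18) = 28.5 μm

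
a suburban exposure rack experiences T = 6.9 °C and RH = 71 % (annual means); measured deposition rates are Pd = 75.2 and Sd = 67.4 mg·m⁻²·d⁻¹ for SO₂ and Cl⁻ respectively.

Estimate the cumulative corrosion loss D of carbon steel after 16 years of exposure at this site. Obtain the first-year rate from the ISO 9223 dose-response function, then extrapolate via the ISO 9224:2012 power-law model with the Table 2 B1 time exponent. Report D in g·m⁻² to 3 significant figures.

carbon steel: f(T) = +0.150·(T−10) [T≤10 °C] = -0.4650
  SO₂ term: 1.77·75.2^0.52·exp(0.02·71-0.4650) = 43.49
  Cl⁻ term: 0.102·67.4^0.62·exp(0.033·71+0.04·6.9) = 19.05
  sum: 43.49 + 19.05 → r_corr = 62.53 μm/a
Long-term exponent b (ISO 9224 Table 2, B1) = 0.523
  D(16) = 62.53 × 16^0.523 = 62.53 × 4.263 = 266.6 μm
  Mass loss = 266.6 μm × 7.85 g/cm³ = 2093 g·m⁻²

D(16) = 2.09e+03 g·m⁻²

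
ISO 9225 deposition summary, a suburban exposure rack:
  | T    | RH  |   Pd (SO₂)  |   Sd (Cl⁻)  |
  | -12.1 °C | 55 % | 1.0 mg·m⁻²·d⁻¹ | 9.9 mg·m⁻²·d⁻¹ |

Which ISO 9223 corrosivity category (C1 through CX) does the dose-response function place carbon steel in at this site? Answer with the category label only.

carbon steel: f(T) = +0.150·(T−10) [T≤10 °C] = -3.3150
  SO₂ term: 1.77·1.0^0.52·exp(0.02·55-3.3150) = 0.1932
  Cl⁻ term: 0.102·9.9^0.62·exp(0.033·55+0.04·-12.1) = 1.599
  r_corr = 0.1932 + 1.599 = 1.793 μm/a
Category bounds: 1.3…25 μm/a bracket r_corr ⇒ C2

C2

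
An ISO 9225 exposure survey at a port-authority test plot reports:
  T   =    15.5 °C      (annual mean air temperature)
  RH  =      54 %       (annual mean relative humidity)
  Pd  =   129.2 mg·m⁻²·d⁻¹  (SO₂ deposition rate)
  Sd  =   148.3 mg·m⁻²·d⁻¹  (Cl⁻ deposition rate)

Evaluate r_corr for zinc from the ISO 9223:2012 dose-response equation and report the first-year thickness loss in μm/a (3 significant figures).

r_corr = 2.63 μm/a

zinc: temperature factor f = -0.071·(5.5) = -0.3905
  sulphur-dioxide contribution → 0.8887 μm/a
  chloride contribution → 1.739 μm/a
  ⇒ r_corr(zinc) = 2.628 μm/a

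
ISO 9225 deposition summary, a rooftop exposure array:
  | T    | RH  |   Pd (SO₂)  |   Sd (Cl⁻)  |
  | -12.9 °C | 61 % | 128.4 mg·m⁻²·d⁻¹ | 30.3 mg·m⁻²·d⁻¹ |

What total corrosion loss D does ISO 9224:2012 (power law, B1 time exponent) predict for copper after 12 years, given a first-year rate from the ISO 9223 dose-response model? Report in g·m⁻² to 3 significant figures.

D(12) = 7.58 g·m⁻²

copper: T≤10 °C ⇒ hinge +0.126·(-12.9−10) = -2.8854
  SO₂ term: 0.0053·128.4^0.26·exp(0.059·61-2.8854) = 0.03823
  Cl⁻ term: 0.01025·30.3^0.27·exp(0.036·61+0.049·-12.9) = 0.123
  sum: 0.03823 + 0.123 → r_corr = 0.1612 μm/a
ISO 9224: D(t) = r_corr · t^b with b = 0.667 (copper, B1)
  D(12) = 0.1612 × 12^0.667 = 0.1612 × 5.246 = 0.8458 μm
  Mass loss = 0.8458 μm × 8.96 g/cm³ = 7.578 g·m⁻²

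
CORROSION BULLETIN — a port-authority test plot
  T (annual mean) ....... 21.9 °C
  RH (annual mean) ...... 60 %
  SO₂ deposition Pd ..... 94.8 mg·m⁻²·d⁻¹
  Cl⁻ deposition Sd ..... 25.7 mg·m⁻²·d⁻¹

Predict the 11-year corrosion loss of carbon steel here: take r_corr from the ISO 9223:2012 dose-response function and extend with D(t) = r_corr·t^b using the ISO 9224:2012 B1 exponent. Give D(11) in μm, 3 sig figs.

carbon steel: f(T) = -0.054·(T−10) [T>10 °C] = -0.6426
  Pd branch = 1.77·Pd^0.52·e^(0.02·RH+f) = 32.96 μm/a
  Sd branch = 0.102·Sd^0.62·e^(0.033·RH+0.04·T) = 13.28 μm/a
  sum: 32.96 + 13.28 → r_corr = 46.24 μm/a
Long-term exponent b (ISO 9224 Table 2, B1) = 0.523
  D(11) = 46.24 × 11^0.523 = 46.24 × 3.505 = 162 μm

D(11) = 162 μm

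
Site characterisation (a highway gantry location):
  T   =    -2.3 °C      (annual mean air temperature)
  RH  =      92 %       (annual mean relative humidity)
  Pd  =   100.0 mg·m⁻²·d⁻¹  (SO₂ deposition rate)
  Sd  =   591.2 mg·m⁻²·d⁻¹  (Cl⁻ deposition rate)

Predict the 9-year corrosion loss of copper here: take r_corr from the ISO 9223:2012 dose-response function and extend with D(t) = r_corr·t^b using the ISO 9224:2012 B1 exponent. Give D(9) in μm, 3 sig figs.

copper: temperature factor f = +0.126·(-12.3) = -1.5498
  sulphur-dioxide contribution → 0.8483 μm/a
  chloride contribution → 1.408 μm/a
  ⇒ r_corr(copper) = 2.256 μm/a
Long-term exponent b (ISO 9224 Table 2, B1) = 0.667
  D(9) = 2.256 × 9^0.667 = 2.256 × 4.33 = 9.769 μm

D(9) = 9.77 μm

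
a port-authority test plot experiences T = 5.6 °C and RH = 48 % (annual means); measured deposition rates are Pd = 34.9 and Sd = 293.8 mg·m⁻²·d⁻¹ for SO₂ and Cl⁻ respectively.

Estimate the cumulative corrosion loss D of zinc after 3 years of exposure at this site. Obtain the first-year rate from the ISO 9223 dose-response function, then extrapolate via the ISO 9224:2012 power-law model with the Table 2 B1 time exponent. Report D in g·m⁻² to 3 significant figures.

D(3) = 26.7 g·m⁻²

zinc: T≤10 °C ⇒ hinge +0.038·(5.6−10) = -0.1672
  SO₂ term: 0.0129·34.9^0.44·exp(0.046·48-0.1672) = 0.474
  Sd branch = 0.0175·Sd^0.57·e^(0.008·RH+0.085·T) = 1.055 μm/a
  sum: 0.474 + 1.055 → r_corr = 1.529 μm/a
ISO 9224: D(t) = r_corr · t^b with b = 0.813 (zinc, B1)
  D(3) = 1.529 × 3^0.813 = 1.529 × 2.443 = 3.735 μm
  Mass loss = 3.735 μm × 7.14 g/cm³ = 26.67 g·m⁻²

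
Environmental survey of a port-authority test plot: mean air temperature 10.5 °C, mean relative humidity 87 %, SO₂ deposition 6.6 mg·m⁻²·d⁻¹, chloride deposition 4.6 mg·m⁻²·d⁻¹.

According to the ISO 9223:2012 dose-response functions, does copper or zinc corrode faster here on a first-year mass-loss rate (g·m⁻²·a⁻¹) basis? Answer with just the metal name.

copper

copper: f(T) = -0.080·(T−10) [T>10 °C] = -0.0400
  Pd branch = 0.0053·Pd^0.26·e^(0.059·RH+f) = 1.41 μm/a
  Sd branch = 0.01025·Sd^0.27·e^(0.036·RH+0.049·T) = 0.5934 μm/a
  r_corr = 1.41 + 0.5934 = 2.003 μm/a
  mass loss = 2.003 μm/a × 8.96 g/cm³ = 17.95 g·m⁻²·a⁻¹
zinc: temperature factor f = -0.071·(0.5) = -0.0355
  Pd branch = 0.0129·Pd^0.44·e^(0.046·RH+f) = 1.562 μm/a
  Cl⁻ term: 0.0175·4.6^0.57·exp(0.008·87+0.085·10.5) = 0.2045
  sum: 1.562 + 0.2045 → r_corr = 1.767 μm/a
  mass loss = 1.767 μm/a × 7.14 g/cm³ = 12.62 g·m⁻²·a⁻¹
Ordering by g·m⁻²·a⁻¹: copper (18) > zinc (12.6)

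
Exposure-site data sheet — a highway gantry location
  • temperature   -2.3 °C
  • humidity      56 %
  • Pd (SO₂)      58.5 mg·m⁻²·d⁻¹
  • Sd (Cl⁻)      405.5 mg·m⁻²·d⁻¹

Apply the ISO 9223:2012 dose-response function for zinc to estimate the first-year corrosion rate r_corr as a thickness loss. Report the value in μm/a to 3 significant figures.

zinc: T≤10 °C ⇒ hinge +0.038·(-2.3−10) = -0.4674
  sulphur-dioxide contribution → 0.6366 μm/a
  chloride contribution → 0.6906 μm/a
  total first-year rate 1.327 μm/a

r_corr = 1.33 μm/a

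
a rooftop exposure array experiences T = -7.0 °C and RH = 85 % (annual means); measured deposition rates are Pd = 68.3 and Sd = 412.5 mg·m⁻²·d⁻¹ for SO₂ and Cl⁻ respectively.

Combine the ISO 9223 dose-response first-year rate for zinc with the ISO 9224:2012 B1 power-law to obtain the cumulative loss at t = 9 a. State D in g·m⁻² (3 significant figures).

D(9) = 117 g·m⁻²

zinc: temperature factor f = +0.038·(-17.0) = -0.6460
  SO₂ term: 0.0129·68.3^0.44·exp(0.046·85-0.6460) = 2.164
  Sd branch = 0.0175·Sd^0.57·e^(0.008·RH+0.085·T) = 0.5899 μm/a
  sum: 2.164 + 0.5899 → r_corr = 2.754 μm/a
ISO 9224: D(t) = r_corr · t^b with b = 0.813 (zinc, B1)
  D(9) = 2.754 × 9^0.813 = 2.754 × 5.968 = 16.43 μm
  Mass loss = 16.43 μm × 7.14 g/cm³ = 117.3 g·m⁻²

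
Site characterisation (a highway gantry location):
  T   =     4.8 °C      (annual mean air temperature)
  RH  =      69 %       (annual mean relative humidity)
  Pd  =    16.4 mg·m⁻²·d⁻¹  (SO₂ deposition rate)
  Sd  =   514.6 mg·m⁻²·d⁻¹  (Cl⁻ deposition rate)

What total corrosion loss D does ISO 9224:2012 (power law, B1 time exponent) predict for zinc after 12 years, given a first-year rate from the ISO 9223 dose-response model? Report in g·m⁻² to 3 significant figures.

zinc: f(T) = +0.038·(T−10) [T≤10 °C] = -0.1976
  Pd branch = 0.0129·Pd^0.44·e^(0.046·RH+f) = 0.8665 μm/a
  Sd branch = 0.0175·Sd^0.57·e^(0.008·RH+0.085·T) = 1.605 μm/a
  r_corr = 0.8665 + 1.605 = 2.472 μm/a
Power-law: D(12) = r_corr · 12^0.813
  D(12) = 2.472 × 12^0.813 = 2.472 × 7.54 = 18.64 μm
  Mass loss = 18.64 μm × 7.14 g/cm³ = 133.1 g·m⁻²

D(12) = 133 g·m⁻²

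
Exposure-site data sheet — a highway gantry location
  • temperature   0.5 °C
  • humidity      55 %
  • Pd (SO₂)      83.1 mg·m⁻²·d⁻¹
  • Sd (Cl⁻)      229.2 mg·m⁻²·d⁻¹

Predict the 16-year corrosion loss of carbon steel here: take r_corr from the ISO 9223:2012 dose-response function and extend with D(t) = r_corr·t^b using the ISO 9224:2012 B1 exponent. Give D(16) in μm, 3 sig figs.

D(16) = 133 μm

carbon steel: T≤10 °C ⇒ hinge +0.150·(0.5−10) = -1.4250
  sulphur-dioxide contribution → 12.74 μm/a
  chloride contribution → 18.57 μm/a
  ⇒ r_corr(carbon steel) = 31.31 μm/a
Power-law: D(16) = r_corr · 16^0.523
  D(16) = 31.31 × 16^0.523 = 31.31 × 4.263 = 133.5 μm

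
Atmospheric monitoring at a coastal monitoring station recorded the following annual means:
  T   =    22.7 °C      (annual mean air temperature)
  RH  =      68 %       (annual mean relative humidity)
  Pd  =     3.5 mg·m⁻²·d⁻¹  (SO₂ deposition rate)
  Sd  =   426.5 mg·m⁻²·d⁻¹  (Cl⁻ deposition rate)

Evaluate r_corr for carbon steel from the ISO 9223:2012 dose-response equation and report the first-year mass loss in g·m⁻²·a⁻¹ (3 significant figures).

r_corr = 852 g·m⁻²·a⁻¹

carbon steel: T>10 °C ⇒ hinge -0.054·(22.7−10) = -0.6858
  SO₂ term: 1.77·3.5^0.52·exp(0.02·68-0.6858) = 6.663
  Sd branch = 0.102·Sd^0.62·e^(0.033·RH+0.04·T) = 101.9 μm/a
  r_corr = 6.663 + 101.9 = 108.5 μm/a
Convert to mass loss: 108.5 μm/a × 7.85 g/cm³ = 852 g·m⁻²·a⁻¹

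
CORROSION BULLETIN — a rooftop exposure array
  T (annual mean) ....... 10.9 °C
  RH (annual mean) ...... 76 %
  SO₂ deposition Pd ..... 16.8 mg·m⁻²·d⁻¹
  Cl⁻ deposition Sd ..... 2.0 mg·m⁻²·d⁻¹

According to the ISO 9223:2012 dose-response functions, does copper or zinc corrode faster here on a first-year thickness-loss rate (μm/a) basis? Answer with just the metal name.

copper: T>10 °C ⇒ hinge -0.080·(10.9−10) = -0.0720
  Pd branch = 0.0053·Pd^0.26·e^(0.059·RH+f) = 0.9098 μm/a
  Cl⁻ term: 0.01025·2.0^0.27·exp(0.036·76+0.049·10.9) = 0.3252
  r_corr = 0.9098 + 0.3252 = 1.235 μm/a
zinc: f(T) = -0.071·(T−10) [T>10 °C] = -0.0639
  Pd branch = 0.0129·Pd^0.44·e^(0.046·RH+f) = 1.381 μm/a
  Sd branch = 0.0175·Sd^0.57·e^(0.008·RH+0.085·T) = 0.1205 μm/a
  sum: 1.381 + 0.1205 → r_corr = 1.502 μm/a
Ordering by μm/a: zinc (1.5) > copper (1.24)

zinc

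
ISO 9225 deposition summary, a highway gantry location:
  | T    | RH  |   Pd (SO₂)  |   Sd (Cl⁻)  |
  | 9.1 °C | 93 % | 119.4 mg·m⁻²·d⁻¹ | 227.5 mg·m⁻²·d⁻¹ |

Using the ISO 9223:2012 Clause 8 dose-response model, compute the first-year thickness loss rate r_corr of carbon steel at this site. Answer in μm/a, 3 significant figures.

r_corr = 211 μm/a

carbon steel: temperature factor f = +0.150·(-0.9) = -0.1350
  sulphur-dioxide contribution → 119.4 μm/a
  chloride contribution → 91.38 μm/a
  total first-year rate 210.8 μm/a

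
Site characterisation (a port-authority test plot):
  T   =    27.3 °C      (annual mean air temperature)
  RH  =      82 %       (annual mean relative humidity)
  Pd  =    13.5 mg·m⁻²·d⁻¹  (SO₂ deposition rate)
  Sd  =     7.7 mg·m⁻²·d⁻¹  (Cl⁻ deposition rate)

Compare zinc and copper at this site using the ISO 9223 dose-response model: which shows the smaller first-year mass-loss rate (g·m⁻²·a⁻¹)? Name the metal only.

zinc: T>10 °C ⇒ hinge -0.071·(27.3−10) = -1.2283
  sulphur-dioxide contribution → 0.516 μm/a
  chloride contribution → 1.099 μm/a
  ⇒ r_corr(zinc) = 1.615 μm/a
  mass loss = 1.615 μm/a × 7.14 g/cm³ = 11.53 g·m⁻²·a⁻¹
copper: temperature factor f = -0.080·(17.3) = -1.3840
  sulphur-dioxide contribution → 0.3298 μm/a
  chloride contribution → 1.297 μm/a
  total first-year rate 1.627 μm/a
  mass loss = 1.627 μm/a × 8.96 g/cm³ = 14.58 g·m⁻²·a⁻¹
Ordering by g·m⁻²·a⁻¹: copper (14.6) > zinc (11.5)

zinc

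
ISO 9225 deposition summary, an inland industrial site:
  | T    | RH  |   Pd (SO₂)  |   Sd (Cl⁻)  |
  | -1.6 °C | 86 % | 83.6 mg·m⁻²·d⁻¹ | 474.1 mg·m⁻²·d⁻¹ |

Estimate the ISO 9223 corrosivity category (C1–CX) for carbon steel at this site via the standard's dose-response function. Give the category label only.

carbon steel: f(T) = +0.150·(T−10) [T≤10 °C] = -1.7400
  Pd branch = 1.77·Pd^0.52·e^(0.02·RH+f) = 17.33 μm/a
  Sd branch = 0.102·Sd^0.62·e^(0.033·RH+0.04·T) = 74.54 μm/a
  r_corr = 17.33 + 74.54 = 91.87 μm/a
91.9 μm/a falls in (80, 200] for carbon steel → category C5

C5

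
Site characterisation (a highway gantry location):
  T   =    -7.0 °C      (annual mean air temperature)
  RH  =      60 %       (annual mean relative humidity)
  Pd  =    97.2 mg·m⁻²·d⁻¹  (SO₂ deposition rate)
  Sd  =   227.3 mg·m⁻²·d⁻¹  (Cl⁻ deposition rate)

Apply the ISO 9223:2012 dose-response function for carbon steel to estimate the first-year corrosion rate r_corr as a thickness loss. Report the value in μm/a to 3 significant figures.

r_corr = 21.1 μm/a

carbon steel: temperature factor f = +0.150·(-17.0) = -2.5500
  SO₂ term: 1.77·97.2^0.52·exp(0.02·60-2.5500) = 4.957
  Cl⁻ term: 0.102·227.3^0.62·exp(0.033·60+0.04·-7.0) = 16.14
  sum: 4.957 + 16.14 → r_corr = 21.1 μm/a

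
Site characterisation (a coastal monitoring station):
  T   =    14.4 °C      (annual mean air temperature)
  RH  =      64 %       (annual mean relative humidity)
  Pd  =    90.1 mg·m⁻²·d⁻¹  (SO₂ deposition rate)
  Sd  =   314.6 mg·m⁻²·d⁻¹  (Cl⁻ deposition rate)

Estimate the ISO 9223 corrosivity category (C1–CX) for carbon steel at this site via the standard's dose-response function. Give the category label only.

C5

carbon steel: f(T) = -0.054·(T−10) [T>10 °C] = -0.2376
  SO₂ term: 1.77·90.1^0.52·exp(0.02·64-0.2376) = 52.14
  Sd branch = 0.102·Sd^0.62·e^(0.033·RH+0.04·T) = 53.04 μm/a
  r_corr = 52.14 + 53.04 = 105.2 μm/a
ISO 9223 Table 2 (carbon steel): 80 < 105 ≤ 200 μm/a ⇒ C5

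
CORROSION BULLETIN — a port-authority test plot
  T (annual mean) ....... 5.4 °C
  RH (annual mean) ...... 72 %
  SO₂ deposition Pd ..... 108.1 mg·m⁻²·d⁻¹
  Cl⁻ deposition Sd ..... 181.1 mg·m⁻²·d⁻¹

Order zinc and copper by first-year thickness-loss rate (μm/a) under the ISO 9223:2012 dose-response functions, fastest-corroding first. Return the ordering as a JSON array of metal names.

["zinc", "copper"]

zinc: T≤10 °C ⇒ hinge +0.038·(5.4−10) = -0.1748
  SO₂ term: 0.0129·108.1^0.44·exp(0.046·72-0.1748) = 2.333
  Cl⁻ term: 0.0175·181.1^0.57·exp(0.008·72+0.085·5.4) = 0.954
  sum: 2.333 + 0.954 → r_corr = 3.287 μm/a
copper: temperature factor f = +0.126·(-4.6) = -0.5796
  SO₂ term: 0.0053·108.1^0.26·exp(0.059·72-0.5796) = 0.7018
  Sd branch = 0.01025·Sd^0.27·e^(0.036·RH+0.049·T) = 0.7261 μm/a
  r_corr = 0.7018 + 0.7261 = 1.428 μm/a
Ordering by μm/a: zinc (3.29) > copper (1.43)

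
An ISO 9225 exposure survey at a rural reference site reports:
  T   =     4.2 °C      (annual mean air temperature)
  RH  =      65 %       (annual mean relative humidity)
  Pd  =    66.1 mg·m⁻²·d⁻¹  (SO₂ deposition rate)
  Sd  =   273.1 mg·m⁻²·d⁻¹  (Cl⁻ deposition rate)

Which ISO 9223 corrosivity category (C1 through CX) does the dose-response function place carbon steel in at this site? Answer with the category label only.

C4

carbon steel: T≤10 °C ⇒ hinge +0.150·(4.2−10) = -0.8700
  SO₂ term: 1.77·66.1^0.52·exp(0.02·65-0.8700) = 24.06
  Sd branch = 0.102·Sd^0.62·e^(0.033·RH+0.04·T) = 33.39 μm/a
  sum: 24.06 + 33.39 → r_corr = 57.45 μm/a
57.4 μm/a falls in (50, 80] for carbon steel → category C4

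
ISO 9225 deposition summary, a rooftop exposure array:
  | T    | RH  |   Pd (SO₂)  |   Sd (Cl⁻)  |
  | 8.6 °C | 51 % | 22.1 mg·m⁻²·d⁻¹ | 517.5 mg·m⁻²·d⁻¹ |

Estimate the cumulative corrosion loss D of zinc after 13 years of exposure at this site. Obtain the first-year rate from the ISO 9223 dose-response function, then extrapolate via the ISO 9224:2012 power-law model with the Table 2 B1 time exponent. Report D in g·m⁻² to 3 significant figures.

D(13) = 139 g·m⁻²

zinc: T≤10 °C ⇒ hinge +0.038·(8.6−10) = -0.0532
  Pd branch = 0.0129·Pd^0.44·e^(0.046·RH+f) = 0.4987 μm/a
  Cl⁻ term: 0.0175·517.5^0.57·exp(0.008·51+0.085·8.6) = 1.926
  sum: 0.4987 + 1.926 → r_corr = 2.425 μm/a
ISO 9224: D(t) = r_corr · t^b with b = 0.813 (zinc, B1)
  D(13) = 2.425 × 13^0.813 = 2.425 × 8.047 = 19.51 μm
  Mass loss = 19.51 μm × 7.14 g/cm³ = 139.3 g·m⁻²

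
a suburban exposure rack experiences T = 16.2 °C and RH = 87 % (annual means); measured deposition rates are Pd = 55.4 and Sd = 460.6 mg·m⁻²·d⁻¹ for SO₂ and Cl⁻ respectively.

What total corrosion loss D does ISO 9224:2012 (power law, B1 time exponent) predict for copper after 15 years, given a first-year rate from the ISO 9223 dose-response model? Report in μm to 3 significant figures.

copper: f(T) = -0.080·(T−10) [T>10 °C] = -0.4960
  Pd branch = 0.0053·Pd^0.26·e^(0.059·RH+f) = 1.554 μm/a
  Sd branch = 0.01025·Sd^0.27·e^(0.036·RH+0.049·T) = 2.721 μm/a
  sum: 1.554 + 2.721 → r_corr = 4.275 μm/a
Long-term exponent b (ISO 9224 Table 2, B1) = 0.667
  D(15) = 4.275 × 15^0.667 = 4.275 × 6.088 = 26.03 μm

D(15) = 26.0 μm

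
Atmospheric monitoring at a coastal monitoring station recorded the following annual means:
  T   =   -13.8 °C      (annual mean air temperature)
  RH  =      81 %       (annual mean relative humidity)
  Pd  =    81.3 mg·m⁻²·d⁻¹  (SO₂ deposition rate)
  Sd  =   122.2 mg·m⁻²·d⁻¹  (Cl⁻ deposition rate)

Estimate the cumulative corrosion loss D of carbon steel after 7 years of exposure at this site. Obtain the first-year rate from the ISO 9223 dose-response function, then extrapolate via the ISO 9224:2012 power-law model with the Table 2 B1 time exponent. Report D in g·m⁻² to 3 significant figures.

D(7) = 417 g·m⁻²

carbon steel: f(T) = +0.150·(T−10) [T≤10 °C] = -3.5700
  sulphur-dioxide contribution → 2.479 μm/a
  chloride contribution → 16.74 μm/a
  ⇒ r_corr(carbon steel) = 19.22 μm/a
ISO 9224: D(t) = r_corr · t^b with b = 0.523 (carbon steel, B1)
  D(7) = 19.22 × 7^0.523 = 19.22 × 2.767 = 53.17 μm
  Mass loss = 53.17 μm × 7.85 g/cm³ = 417.4 g·m⁻²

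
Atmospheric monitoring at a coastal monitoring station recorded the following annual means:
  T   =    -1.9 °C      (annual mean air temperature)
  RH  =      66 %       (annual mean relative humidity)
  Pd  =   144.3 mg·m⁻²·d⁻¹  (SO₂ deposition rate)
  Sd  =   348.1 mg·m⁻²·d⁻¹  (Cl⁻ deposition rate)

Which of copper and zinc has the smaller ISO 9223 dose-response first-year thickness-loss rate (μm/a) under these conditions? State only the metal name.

copper

copper: f(T) = +0.126·(T−10) [T≤10 °C] = -1.4994
  sulphur-dioxide contribution → 0.2117 μm/a
  chloride contribution → 0.488 μm/a
  ⇒ r_corr(copper) = 0.6997 μm/a
zinc: temperature factor f = +0.038·(-11.9) = -0.4522
  sulphur-dioxide contribution → 1.523 μm/a
  chloride contribution → 0.7095 μm/a
  ⇒ r_corr(zinc) = 2.233 μm/a
Ordering by μm/a: zinc (2.23) > copper (0.7)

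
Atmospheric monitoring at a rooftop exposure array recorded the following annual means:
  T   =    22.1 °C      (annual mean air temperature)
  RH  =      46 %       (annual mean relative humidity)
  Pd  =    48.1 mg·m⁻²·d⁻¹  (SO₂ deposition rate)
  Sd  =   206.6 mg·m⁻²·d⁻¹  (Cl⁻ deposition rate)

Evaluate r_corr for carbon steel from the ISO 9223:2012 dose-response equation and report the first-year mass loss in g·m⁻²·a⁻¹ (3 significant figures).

carbon steel: f(T) = -0.054·(T−10) [T>10 °C] = -0.6534
  SO₂ term: 1.77·48.1^0.52·exp(0.02·46-0.6534) = 17.32
  Sd branch = 0.102·Sd^0.62·e^(0.033·RH+0.04·T) = 30.7 μm/a
  r_corr = 17.32 + 30.7 = 48.02 μm/a
Convert to mass loss: 48.02 μm/a × 7.85 g/cm³ = 376.9 g·m⁻²·a⁻¹

r_corr = 377 g·m⁻²·a⁻¹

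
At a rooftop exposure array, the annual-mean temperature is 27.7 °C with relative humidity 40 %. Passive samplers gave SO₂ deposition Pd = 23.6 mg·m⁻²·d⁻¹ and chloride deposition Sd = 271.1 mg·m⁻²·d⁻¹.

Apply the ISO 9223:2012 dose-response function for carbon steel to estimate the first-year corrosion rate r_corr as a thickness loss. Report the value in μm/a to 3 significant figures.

carbon steel: f(T) = -0.054·(T−10) [T>10 °C] = -0.9558
  sulphur-dioxide contribution → 7.838 μm/a
  chloride contribution → 37.29 μm/a
  total first-year rate 45.13 μm/a

r_corr = 45.1 μm/a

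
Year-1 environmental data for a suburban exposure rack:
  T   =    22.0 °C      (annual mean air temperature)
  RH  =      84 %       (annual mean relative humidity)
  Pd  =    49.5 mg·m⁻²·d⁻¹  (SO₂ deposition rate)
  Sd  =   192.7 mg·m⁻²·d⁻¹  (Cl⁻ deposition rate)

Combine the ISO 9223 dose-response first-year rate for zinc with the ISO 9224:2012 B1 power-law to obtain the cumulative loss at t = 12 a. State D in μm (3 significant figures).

zinc: T>10 °C ⇒ hinge -0.071·(22.0−10) = -0.8520
  Pd branch = 0.0129·Pd^0.44·e^(0.046·RH+f) = 1.46 μm/a
  Sd branch = 0.0175·Sd^0.57·e^(0.008·RH+0.085·T) = 4.461 μm/a
  r_corr = 1.46 + 4.461 = 5.92 μm/a
Power-law: D(12) = r_corr · 12^0.813
  D(12) = 5.92 × 12^0.813 = 5.92 × 7.54 = 44.64 μm

D(12) = 44.6 μm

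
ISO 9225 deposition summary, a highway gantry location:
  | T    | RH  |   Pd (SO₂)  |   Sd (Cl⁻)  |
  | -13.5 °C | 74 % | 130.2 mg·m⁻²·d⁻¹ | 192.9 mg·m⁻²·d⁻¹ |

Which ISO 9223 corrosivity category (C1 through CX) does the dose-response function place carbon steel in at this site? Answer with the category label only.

C2

carbon steel: temperature factor f = +0.150·(-23.5) = -3.5250
  SO₂ term: 1.77·130.2^0.52·exp(0.02·74-3.5250) = 2.88
  Cl⁻ term: 0.102·192.9^0.62·exp(0.033·74+0.04·-13.5) = 17.85
  r_corr = 2.88 + 17.85 = 20.73 μm/a
Category bounds: 1.3…25 μm/a bracket r_corr ⇒ C2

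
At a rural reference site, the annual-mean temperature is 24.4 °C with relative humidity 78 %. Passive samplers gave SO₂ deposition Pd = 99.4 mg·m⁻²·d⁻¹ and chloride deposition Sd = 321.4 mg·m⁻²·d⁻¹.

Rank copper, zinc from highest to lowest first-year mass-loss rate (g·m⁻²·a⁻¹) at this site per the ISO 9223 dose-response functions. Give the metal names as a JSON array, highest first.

["zinc", "copper"]

copper: temperature factor f = -0.080·(14.4) = -1.1520
  SO₂ term: 0.0053·99.4^0.26·exp(0.059·78-1.1520) = 0.552
  Cl⁻ term: 0.01025·321.4^0.27·exp(0.036·78+0.049·24.4) = 2.669
  r_corr = 0.552 + 2.669 = 3.221 μm/a
  mass loss = 3.221 μm/a × 8.96 g/cm³ = 28.86 g·m⁻²·a⁻¹
zinc: temperature factor f = -0.071·(14.4) = -1.0224
  Pd branch = 0.0129·Pd^0.44·e^(0.046·RH+f) = 1.27 μm/a
  Sd branch = 0.0175·Sd^0.57·e^(0.008·RH+0.085·T) = 6.979 μm/a
  r_corr = 1.27 + 6.979 = 8.248 μm/a
  mass loss = 8.248 μm/a × 7.14 g/cm³ = 58.89 g·m⁻²·a⁻¹
Ordering by g·m⁻²·a⁻¹: zinc (58.9) > copper (28.9)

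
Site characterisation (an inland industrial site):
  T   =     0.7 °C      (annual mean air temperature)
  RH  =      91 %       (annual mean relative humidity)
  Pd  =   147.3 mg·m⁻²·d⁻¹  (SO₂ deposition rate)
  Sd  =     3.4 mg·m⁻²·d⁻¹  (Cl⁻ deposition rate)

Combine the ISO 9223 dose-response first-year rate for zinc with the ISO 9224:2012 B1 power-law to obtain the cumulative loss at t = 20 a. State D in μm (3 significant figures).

D(20) = 62.1 μm

zinc: T≤10 °C ⇒ hinge +0.038·(0.7−10) = -0.3534
  SO₂ term: 0.0129·147.3^0.44·exp(0.046·91-0.3534) = 5.359
  Cl⁻ term: 0.0175·3.4^0.57·exp(0.008·91+0.085·0.7) = 0.07727
  r_corr = 5.359 + 0.07727 = 5.436 μm/a
Long-term exponent b (ISO 9224 Table 2, B1) = 0.813
  D(20) = 5.436 × 20^0.813 = 5.436 × 11.42 = 62.09 μm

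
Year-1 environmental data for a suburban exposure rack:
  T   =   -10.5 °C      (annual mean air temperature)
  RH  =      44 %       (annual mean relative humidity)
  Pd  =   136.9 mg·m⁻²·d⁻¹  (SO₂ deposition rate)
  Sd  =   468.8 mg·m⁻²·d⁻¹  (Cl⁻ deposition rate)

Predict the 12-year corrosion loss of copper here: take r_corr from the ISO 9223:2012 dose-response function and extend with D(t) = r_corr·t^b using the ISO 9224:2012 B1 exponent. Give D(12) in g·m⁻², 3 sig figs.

D(12) = 8.29 g·m⁻²

copper: T≤10 °C ⇒ hinge +0.126·(-10.5−10) = -2.5830
  sulphur-dioxide contribution → 0.01929 μm/a
  chloride contribution → 0.1572 μm/a
  total first-year rate 0.1765 μm/a
ISO 9224: D(t) = r_corr · t^b with b = 0.667 (copper, B1)
  D(12) = 0.1765 × 12^0.667 = 0.1765 × 5.246 = 0.9257 μm
  Mass loss = 0.9257 μm × 8.96 g/cm³ = 8.294 g·m⁻²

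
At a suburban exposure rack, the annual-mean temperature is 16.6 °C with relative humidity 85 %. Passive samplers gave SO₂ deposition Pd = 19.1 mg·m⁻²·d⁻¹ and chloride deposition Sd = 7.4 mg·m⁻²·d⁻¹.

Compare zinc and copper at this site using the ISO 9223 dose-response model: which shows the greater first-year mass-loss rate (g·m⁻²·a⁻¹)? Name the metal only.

zinc: temperature factor f = -0.071·(6.6) = -0.4686
  sulphur-dioxide contribution → 1.475 μm/a
  chloride contribution → 0.4432 μm/a
  ⇒ r_corr(zinc) = 1.918 μm/a
  mass loss = 1.918 μm/a × 7.14 g/cm³ = 13.7 g·m⁻²·a⁻¹
copper: T>10 °C ⇒ hinge -0.080·(16.6−10) = -0.5280
  sulphur-dioxide contribution → 1.014 μm/a
  chloride contribution → 0.8465 μm/a
  ⇒ r_corr(copper) = 1.86 μm/a
  mass loss = 1.86 μm/a × 8.96 g/cm³ = 16.67 g·m⁻²·a⁻¹
Ordering by g·m⁻²·a⁻¹: copper (16.7) > zinc (13.7)

copper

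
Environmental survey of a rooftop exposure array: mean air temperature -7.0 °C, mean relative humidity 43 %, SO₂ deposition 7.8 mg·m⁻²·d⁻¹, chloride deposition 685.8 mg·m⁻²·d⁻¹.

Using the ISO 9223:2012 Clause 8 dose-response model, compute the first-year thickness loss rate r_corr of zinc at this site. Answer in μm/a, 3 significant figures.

zinc: temperature factor f = +0.038·(-17.0) = -0.6460
  SO₂ term: 0.0129·7.8^0.44·exp(0.046·43-0.6460) = 0.1207
  Sd branch = 0.0175·Sd^0.57·e^(0.008·RH+0.085·T) = 0.5632 μm/a
  sum: 0.1207 + 0.5632 → r_corr = 0.6839 μm/a

r_corr = 0.684 μm/a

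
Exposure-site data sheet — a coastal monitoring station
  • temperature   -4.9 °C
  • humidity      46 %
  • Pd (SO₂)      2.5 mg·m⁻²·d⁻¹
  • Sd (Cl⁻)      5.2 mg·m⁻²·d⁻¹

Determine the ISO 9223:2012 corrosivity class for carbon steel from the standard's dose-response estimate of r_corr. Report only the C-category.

carbon steel: f(T) = +0.150·(T−10) [T≤10 °C] = -2.2350
  sulphur-dioxide contribution → 0.7653 μm/a
  chloride contribution → 1.063 μm/a
  total first-year rate 1.829 μm/a
ISO 9223 Table 2 (carbon steel): 1.3 < 1.83 ≤ 25 μm/a ⇒ C2

C2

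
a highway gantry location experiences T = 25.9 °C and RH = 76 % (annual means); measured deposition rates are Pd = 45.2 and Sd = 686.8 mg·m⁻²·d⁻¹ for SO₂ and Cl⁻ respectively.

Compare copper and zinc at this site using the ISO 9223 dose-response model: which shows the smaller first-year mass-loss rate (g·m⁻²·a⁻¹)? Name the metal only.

copper: temperature factor f = -0.080·(15.9) = -1.2720
  Pd branch = 0.0053·Pd^0.26·e^(0.059·RH+f) = 0.3545 μm/a
  Cl⁻ term: 0.01025·686.8^0.27·exp(0.036·76+0.049·25.9) = 3.281
  r_corr = 0.3545 + 3.281 = 3.636 μm/a
  mass loss = 3.636 μm/a × 8.96 g/cm³ = 32.58 g·m⁻²·a⁻¹
zinc: T>10 °C ⇒ hinge -0.071·(25.9−10) = -1.1289
  SO₂ term: 0.0129·45.2^0.44·exp(0.046·76-1.1289) = 0.736
  Cl⁻ term: 0.0175·686.8^0.57·exp(0.008·76+0.085·25.9) = 12.03
  r_corr = 0.736 + 12.03 = 12.76 μm/a
  mass loss = 12.76 μm/a × 7.14 g/cm³ = 91.13 g·m⁻²·a⁻¹
Ordering by g·m⁻²·a⁻¹: zinc (91.1) > copper (32.6)

copper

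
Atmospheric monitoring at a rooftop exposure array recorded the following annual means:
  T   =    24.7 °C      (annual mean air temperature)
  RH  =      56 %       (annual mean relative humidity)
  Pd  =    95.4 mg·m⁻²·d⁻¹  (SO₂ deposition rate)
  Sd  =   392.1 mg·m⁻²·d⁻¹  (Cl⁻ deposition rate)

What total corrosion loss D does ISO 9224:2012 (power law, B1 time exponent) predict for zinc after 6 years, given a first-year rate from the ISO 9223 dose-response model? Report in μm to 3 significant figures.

D(6) = 30.8 μm

zinc: temperature factor f = -0.071·(14.7) = -1.0437
  SO₂ term: 0.0129·95.4^0.44·exp(0.046·56-1.0437) = 0.4437
  Cl⁻ term: 0.0175·392.1^0.57·exp(0.008·56+0.085·24.7) = 6.724
  sum: 0.4437 + 6.724 → r_corr = 7.168 μm/a
ISO 9224: D(t) = r_corr · t^b with b = 0.813 (zinc, B1)
  D(6) = 7.168 × 6^0.813 = 7.168 × 4.292 = 30.76 μm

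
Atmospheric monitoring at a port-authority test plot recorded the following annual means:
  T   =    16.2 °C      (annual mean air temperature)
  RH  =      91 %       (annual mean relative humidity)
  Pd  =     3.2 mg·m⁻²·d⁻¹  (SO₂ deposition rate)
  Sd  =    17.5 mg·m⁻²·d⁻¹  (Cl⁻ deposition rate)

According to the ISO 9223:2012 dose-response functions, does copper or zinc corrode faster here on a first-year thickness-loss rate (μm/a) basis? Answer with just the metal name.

copper: temperature factor f = -0.080·(6.2) = -0.4960
  Pd branch = 0.0053·Pd^0.26·e^(0.059·RH+f) = 0.9374 μm/a
  Sd branch = 0.01025·Sd^0.27·e^(0.036·RH+0.049·T) = 1.3 μm/a
  sum: 0.9374 + 1.3 → r_corr = 2.237 μm/a
zinc: T>10 °C ⇒ hinge -0.071·(16.2−10) = -0.4402
  Pd branch = 0.0129·Pd^0.44·e^(0.046·RH+f) = 0.9112 μm/a
  Cl⁻ term: 0.0175·17.5^0.57·exp(0.008·91+0.085·16.2) = 0.7341
  sum: 0.9112 + 0.7341 → r_corr = 1.645 μm/a
Ordering by μm/a: copper (2.24) > zinc (1.65)

copper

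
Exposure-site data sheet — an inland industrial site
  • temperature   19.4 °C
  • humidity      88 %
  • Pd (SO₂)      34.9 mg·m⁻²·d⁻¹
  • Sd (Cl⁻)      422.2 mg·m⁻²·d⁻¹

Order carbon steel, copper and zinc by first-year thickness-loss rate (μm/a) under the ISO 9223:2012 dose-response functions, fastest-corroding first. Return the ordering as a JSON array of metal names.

carbon steel: f(T) = -0.054·(T−10) [T>10 °C] = -0.5076
  SO₂ term: 1.77·34.9^0.52·exp(0.02·88-0.5076) = 39.28
  Sd branch = 0.102·Sd^0.62·e^(0.033·RH+0.04·T) = 171.6 μm/a
  sum: 39.28 + 171.6 → r_corr = 210.9 μm/a
copper: f(T) = -0.080·(T−10) [T>10 °C] = -0.7520
  SO₂ term: 0.0053·34.9^0.26·exp(0.059·88-0.7520) = 1.132
  Sd branch = 0.01025·Sd^0.27·e^(0.036·RH+0.049·T) = 3.223 μm/a
  r_corr = 1.132 + 3.223 = 4.355 μm/a
zinc: f(T) = -0.071·(T−10) [T>10 °C] = -0.6674
  SO₂ term: 0.0129·34.9^0.44·exp(0.046·88-0.6674) = 1.81
  Cl⁻ term: 0.0175·422.2^0.57·exp(0.008·88+0.085·19.4) = 5.774
  sum: 1.81 + 5.774 → r_corr = 7.584 μm/a
Ordering by μm/a: carbon steel (211) > zinc (7.58) > copper (4.35)

["carbon steel", "zinc", "copper"]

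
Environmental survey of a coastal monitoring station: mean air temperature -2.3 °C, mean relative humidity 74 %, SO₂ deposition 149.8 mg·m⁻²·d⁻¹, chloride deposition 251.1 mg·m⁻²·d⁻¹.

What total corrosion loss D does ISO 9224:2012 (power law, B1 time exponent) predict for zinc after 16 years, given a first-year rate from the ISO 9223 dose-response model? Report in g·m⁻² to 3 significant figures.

D(16) = 191 g·m⁻²

zinc: f(T) = +0.038·(T−10) [T≤10 °C] = -0.4674
  SO₂ term: 0.0129·149.8^0.44·exp(0.046·74-0.4674) = 2.204
  Sd branch = 0.0175·Sd^0.57·e^(0.008·RH+0.085·T) = 0.6069 μm/a
  r_corr = 2.204 + 0.6069 = 2.811 μm/a
Long-term exponent b (ISO 9224 Table 2, B1) = 0.813
  D(16) = 2.811 × 16^0.813 = 2.811 × 9.527 = 26.78 μm
  Mass loss = 26.78 μm × 7.14 g/cm³ = 191.2 g·m⁻²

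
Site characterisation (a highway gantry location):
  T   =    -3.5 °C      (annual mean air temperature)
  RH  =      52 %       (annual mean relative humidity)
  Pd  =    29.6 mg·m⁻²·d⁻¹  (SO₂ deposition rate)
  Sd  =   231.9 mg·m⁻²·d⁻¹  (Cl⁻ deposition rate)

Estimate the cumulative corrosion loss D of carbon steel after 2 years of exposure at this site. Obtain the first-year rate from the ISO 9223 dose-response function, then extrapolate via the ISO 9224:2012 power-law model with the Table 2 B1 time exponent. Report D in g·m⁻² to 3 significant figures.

carbon steel: temperature factor f = +0.150·(-13.5) = -2.0250
  sulphur-dioxide contribution → 3.848 μm/a
  chloride contribution → 14.44 μm/a
  total first-year rate 18.29 μm/a
Long-term exponent b (ISO 9224 Table 2, B1) = 0.523
  D(2) = 18.29 × 2^0.523 = 18.29 × 1.437 = 26.28 μm
  Mass loss = 26.28 μm × 7.85 g/cm³ = 206.3 g·m⁻²

D(2) = 206 g·m⁻²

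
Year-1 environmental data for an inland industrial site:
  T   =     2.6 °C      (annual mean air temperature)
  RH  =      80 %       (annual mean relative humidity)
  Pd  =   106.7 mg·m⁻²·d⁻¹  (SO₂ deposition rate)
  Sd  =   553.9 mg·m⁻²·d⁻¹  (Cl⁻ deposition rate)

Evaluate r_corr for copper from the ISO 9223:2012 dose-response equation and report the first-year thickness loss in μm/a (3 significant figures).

r_corr = 1.93 μm/a

copper: temperature factor f = +0.126·(-7.4) = -0.9324
  sulphur-dioxide contribution → 0.788 μm/a
  chloride contribution → 1.142 μm/a
  ⇒ r_corr(copper) = 1.93 μm/a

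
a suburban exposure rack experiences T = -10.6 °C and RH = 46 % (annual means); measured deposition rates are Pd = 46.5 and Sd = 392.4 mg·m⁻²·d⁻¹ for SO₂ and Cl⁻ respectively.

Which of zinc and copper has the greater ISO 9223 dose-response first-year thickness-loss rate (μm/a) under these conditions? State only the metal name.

zinc: temperature factor f = +0.038·(-20.6) = -0.7828
  Pd branch = 0.0129·Pd^0.44·e^(0.046·RH+f) = 0.265 μm/a
  Cl⁻ term: 0.0175·392.4^0.57·exp(0.008·46+0.085·-10.6) = 0.309
  r_corr = 0.265 + 0.309 = 0.574 μm/a
copper: temperature factor f = +0.126·(-20.6) = -2.5956
  Pd branch = 0.0053·Pd^0.26·e^(0.059·RH+f) = 0.01619 μm/a
  Sd branch = 0.01025·Sd^0.27·e^(0.036·RH+0.049·T) = 0.1602 μm/a
  sum: 0.01619 + 0.1602 → r_corr = 0.1764 μm/a
Ordering by μm/a: zinc (0.574) > copper (0.176)

zinc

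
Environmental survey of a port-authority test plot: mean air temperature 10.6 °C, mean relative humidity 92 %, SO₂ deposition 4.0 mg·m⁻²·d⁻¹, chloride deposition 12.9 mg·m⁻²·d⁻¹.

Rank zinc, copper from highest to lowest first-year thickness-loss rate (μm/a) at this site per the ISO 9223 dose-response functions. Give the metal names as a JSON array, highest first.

zinc: T>10 °C ⇒ hinge -0.071·(10.6−10) = -0.0426
  sulphur-dioxide contribution → 1.566 μm/a
  chloride contribution → 0.3864 μm/a
  ⇒ r_corr(zinc) = 1.953 μm/a
copper: T>10 °C ⇒ hinge -0.080·(10.6−10) = -0.0480
  sulphur-dioxide contribution → 1.649 μm/a
  chloride contribution → 0.9431 μm/a
  ⇒ r_corr(copper) = 2.592 μm/a
Ordering by μm/a: copper (2.59) > zinc (1.95)

["copper", "zinc"]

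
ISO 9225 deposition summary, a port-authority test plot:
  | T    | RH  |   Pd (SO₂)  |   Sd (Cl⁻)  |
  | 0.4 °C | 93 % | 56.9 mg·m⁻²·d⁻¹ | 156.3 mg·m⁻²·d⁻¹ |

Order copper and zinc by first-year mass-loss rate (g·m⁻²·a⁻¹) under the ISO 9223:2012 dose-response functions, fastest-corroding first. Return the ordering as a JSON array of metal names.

copper: temperature factor f = +0.126·(-9.6) = -1.2096
  SO₂ term: 0.0053·56.9^0.26·exp(0.059·93-1.2096) = 1.092
  Sd branch = 0.01025·Sd^0.27·e^(0.036·RH+0.049·T) = 1.163 μm/a
  r_corr = 1.092 + 1.163 = 2.255 μm/a
  mass loss = 2.255 μm/a × 8.96 g/cm³ = 20.21 g·m⁻²·a⁻¹
zinc: temperature factor f = +0.038·(-9.6) = -0.3648
  Pd branch = 0.0129·Pd^0.44·e^(0.046·RH+f) = 3.822 μm/a
  Sd branch = 0.0175·Sd^0.57·e^(0.008·RH+0.085·T) = 0.6784 μm/a
  sum: 3.822 + 0.6784 → r_corr = 4.501 μm/a
  mass loss = 4.501 μm/a × 7.14 g/cm³ = 32.13 g·m⁻²·a⁻¹
Ordering by g·m⁻²·a⁻¹: zinc (32.1) > copper (20.2)

["zinc", "copper"]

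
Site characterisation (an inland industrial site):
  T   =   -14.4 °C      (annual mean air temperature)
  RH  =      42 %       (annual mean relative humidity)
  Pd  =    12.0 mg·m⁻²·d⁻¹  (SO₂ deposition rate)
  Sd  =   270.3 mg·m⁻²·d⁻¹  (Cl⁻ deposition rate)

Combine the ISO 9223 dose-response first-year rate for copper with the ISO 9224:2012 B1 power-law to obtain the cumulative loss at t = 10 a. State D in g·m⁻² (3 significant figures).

D(10) = 4.57 g·m⁻²

copper: T≤10 °C ⇒ hinge +0.126·(-14.4−10) = -3.0744
  sulphur-dioxide contribution → 0.00557 μm/a
  chloride contribution → 0.1041 μm/a
  ⇒ r_corr(copper) = 0.1097 μm/a
Long-term exponent b (ISO 9224 Table 2, B1) = 0.667
  D(10) = 0.1097 × 10^0.667 = 0.1097 × 4.645 = 0.5095 μm
  Mass loss = 0.5095 μm × 8.96 g/cm³ = 4.565 g·m⁻²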